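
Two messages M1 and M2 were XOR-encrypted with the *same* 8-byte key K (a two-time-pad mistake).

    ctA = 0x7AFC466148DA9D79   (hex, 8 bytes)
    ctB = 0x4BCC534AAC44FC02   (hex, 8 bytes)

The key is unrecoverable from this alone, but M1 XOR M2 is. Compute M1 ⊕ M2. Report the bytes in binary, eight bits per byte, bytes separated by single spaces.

00110001 00110000 00010101 00101011 11100100 10011110 01100001 01111011

ctA ⊕ ctB = (M1 ⊕ K) ⊕ (M2 ⊕ K) = M1 ⊕ M2 — the shared key cancels under XOR.
byte 0: 7a XOR 4b = 31
byte 1: fc XOR cc = 30
byte 2: 46 XOR 53 = 15
byte 3: 61 XOR 4a = 2b
byte 4: 48 XOR ac = e4
byte 5: da XOR 44 = 9e
byte 6: 9d XOR fc = 61
byte 7: 79 XOR 02 = 7b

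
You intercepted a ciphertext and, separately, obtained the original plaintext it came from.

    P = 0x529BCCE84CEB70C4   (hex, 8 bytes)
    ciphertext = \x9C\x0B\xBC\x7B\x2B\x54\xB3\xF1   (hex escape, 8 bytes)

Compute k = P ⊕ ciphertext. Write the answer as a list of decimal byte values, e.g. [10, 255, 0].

[206, 144, 112, 147, 103, 191, 195, 53]

Since ciphertext = P ⊕ k, XORing both sides with P gives k = P ⊕ ciphertext.
52 XOR 9c = ce
9b XOR 0b = 90
cc XOR bc = 70
e8 XOR 7b = 93
4c XOR 2b = 67
eb XOR 54 = bf
70 XOR b3 = c3
c4 XOR f1 = 35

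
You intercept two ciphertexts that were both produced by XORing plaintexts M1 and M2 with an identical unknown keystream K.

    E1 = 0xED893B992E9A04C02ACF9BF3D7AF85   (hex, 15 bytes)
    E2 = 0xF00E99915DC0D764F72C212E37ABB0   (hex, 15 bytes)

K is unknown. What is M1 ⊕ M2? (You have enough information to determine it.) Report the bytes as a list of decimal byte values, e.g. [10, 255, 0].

[29, 135, 162, 8, 115, 90, 211, 164, 221, 227, 186, 221, 224, 4, 53]

E1 ⊕ E2 = (M1 ⊕ K) ⊕ (M2 ⊕ K) = M1 ⊕ M2 — the shared key cancels under XOR.
byte 0: 11101101 XOR 11110000 = 00011101
byte 1: 10001001 XOR 00001110 = 10000111
byte 2: 00111011 XOR 10011001 = 10100010
byte 3: 10011001 XOR 10010001 = 00001000
byte 4: 00101110 XOR 01011101 = 01110011
byte 5: 10011010 XOR 11000000 = 01011010
byte 6: 00000100 XOR 11010111 = 11010011
byte 7: 11000000 XOR 01100100 = 10100100
byte 8: 00101010 XOR 11110111 = 11011101
byte 9: 11001111 XOR 00101100 = 11100011
byte 10: 10011011 XOR 00100001 = 10111010
byte 11: 11110011 XOR 00101110 = 11011101
byte 12: 11010111 XOR 00110111 = 11100000
byte 13: 10101111 XOR 10101011 = 00000100
byte 14: 10000101 XOR 10110000 = 00110101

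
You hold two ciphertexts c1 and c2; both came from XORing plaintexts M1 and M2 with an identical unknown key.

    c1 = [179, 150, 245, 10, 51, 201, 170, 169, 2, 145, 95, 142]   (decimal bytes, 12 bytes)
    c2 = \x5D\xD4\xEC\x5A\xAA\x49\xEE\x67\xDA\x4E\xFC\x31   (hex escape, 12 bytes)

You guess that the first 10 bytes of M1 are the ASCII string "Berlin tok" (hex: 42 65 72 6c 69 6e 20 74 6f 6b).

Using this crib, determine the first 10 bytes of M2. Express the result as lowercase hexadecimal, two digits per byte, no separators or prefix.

ac276b3cf0ee64bab7b4

First, c1 ⊕ c2 = (M1 ⊕ K) ⊕ (M2 ⊕ K) = M1 ⊕ M2, so the key drops out. Then M2 = (M1 ⊕ M2) ⊕ M1 over the first 10 bytes.
byte 0: (b3 ⊕ 5d) ⊕ 42 = ee ⊕ 42 = ac
byte 1: (96 ⊕ d4) ⊕ 65 = 42 ⊕ 65 = 27
byte 2: (f5 ⊕ ec) ⊕ 72 = 19 ⊕ 72 = 6b
byte 3: (0a ⊕ 5a) ⊕ 6c = 50 ⊕ 6c = 3c
byte 4: (33 ⊕ aa) ⊕ 69 = 99 ⊕ 69 = f0
byte 5: (c9 ⊕ 49) ⊕ 6e = 80 ⊕ 6e = ee
byte 6: (aa ⊕ ee) ⊕ 20 = 44 ⊕ 20 = 64
byte 7: (a9 ⊕ 67) ⊕ 74 = ce ⊕ 74 = ba
byte 8: (02 ⊕ da) ⊕ 6f = d8 ⊕ 6f = b7
byte 9: (91 ⊕ 4e) ⊕ 6b = df ⊕ 6b = b4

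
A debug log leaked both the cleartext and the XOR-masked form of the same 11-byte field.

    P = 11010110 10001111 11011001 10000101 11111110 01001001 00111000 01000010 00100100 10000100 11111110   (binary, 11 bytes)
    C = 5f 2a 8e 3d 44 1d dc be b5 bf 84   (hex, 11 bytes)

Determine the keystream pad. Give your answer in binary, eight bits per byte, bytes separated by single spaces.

Since C = P ⊕ pad, XORing both sides with P gives pad = P ⊕ C.
byte 0: d6 ^ 5f = 89
byte 1: 8f ^ 2a = a5
byte 2: d9 ^ 8e = 57
byte 3: 85 ^ 3d = b8
byte 4: fe ^ 44 = ba
byte 5: 49 ^ 1d = 54
byte 6: 38 ^ dc = e4
byte 7: 42 ^ be = fc
byte 8: 24 ^ b5 = 91
byte 9: 84 ^ bf = 3b
byte 10: fe ^ 84 = 7a

10001001 10100101 01010111 10111000 10111010 01010100 11100100 11111100 10010001 00111011 01111010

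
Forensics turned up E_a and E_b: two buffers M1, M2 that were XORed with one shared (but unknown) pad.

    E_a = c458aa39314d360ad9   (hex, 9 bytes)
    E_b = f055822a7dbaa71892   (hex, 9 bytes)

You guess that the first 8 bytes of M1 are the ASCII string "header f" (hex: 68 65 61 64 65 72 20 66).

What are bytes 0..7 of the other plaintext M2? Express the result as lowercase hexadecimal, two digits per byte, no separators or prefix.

5c6849772985b174

First, E_a ⊕ E_b = (M1 ⊕ K) ⊕ (M2 ⊕ K) = M1 ⊕ M2, so the key drops out. Then M2 = (M1 ⊕ M2) ⊕ M1 over the first 8 bytes.
byte 0: (c4 ^ f0) ^ 68 = 34 ^ 68 = 5c
byte 1: (58 ^ 55) ^ 65 = 0d ^ 65 = 68
byte 2: (aa ^ 82) ^ 61 = 28 ^ 61 = 49
byte 3: (39 ^ 2a) ^ 64 = 13 ^ 64 = 77
byte 4: (31 ^ 7d) ^ 65 = 4c ^ 65 = 29
byte 5: (4d ^ ba) ^ 72 = f7 ^ 72 = 85
byte 6: (36 ^ a7) ^ 20 = 91 ^ 20 = b1
byte 7: (0a ^ 18) ^ 66 = 12 ^ 66 = 74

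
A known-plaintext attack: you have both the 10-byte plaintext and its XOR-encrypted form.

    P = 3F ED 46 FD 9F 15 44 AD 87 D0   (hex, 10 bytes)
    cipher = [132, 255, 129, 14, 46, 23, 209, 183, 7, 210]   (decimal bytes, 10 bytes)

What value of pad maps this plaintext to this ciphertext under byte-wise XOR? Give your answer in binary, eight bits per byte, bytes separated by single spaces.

10111011 00010010 11000111 11110011 10110001 00000010 10010101 00011010 10000000 00000010

Since cipher = P ⊕ pad, XORing both sides with P gives pad = P ⊕ cipher.
3f XOR 84 = bb
ed XOR ff = 12
46 XOR 81 = c7
fd XOR 0e = f3
9f XOR 2e = b1
15 XOR 17 = 02
44 XOR d1 = 95
ad XOR b7 = 1a
87 XOR 07 = 80
d0 XOR d2 = 02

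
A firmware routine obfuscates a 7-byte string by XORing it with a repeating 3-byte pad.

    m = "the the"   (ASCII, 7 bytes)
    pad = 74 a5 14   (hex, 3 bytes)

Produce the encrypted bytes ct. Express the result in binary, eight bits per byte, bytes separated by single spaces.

The 3-byte key repeats, so the effective keystream is 74 a5 14 74 a5 14 74.
byte 0: 74 xor 74 = 00
byte 1: 68 xor a5 = cd
byte 2: 65 xor 14 = 71
byte 3: 20 xor 74 = 54
byte 4: 74 xor a5 = d1
byte 5: 68 xor 14 = 7c
byte 6: 65 xor 74 = 11

00000000 11001101 01110001 01010100 11010001 01111100 00010001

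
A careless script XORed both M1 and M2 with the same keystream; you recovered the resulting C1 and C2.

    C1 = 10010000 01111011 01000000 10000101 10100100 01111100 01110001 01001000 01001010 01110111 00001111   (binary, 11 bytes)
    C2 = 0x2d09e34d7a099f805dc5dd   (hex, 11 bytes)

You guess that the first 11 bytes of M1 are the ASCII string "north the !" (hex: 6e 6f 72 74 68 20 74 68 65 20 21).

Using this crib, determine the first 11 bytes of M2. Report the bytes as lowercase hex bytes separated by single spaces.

First, C1 ⊕ C2 = (M1 ⊕ K) ⊕ (M2 ⊕ K) = M1 ⊕ M2, so the key drops out. Then M2 = (M1 ⊕ M2) ⊕ M1 over the first 11 bytes.
byte 0: (90 ⊕ 2d) ⊕ 6e = bd ⊕ 6e = d3
byte 1: (7b ⊕ 09) ⊕ 6f = 72 ⊕ 6f = 1d
byte 2: (40 ⊕ e3) ⊕ 72 = a3 ⊕ 72 = d1
byte 3: (85 ⊕ 4d) ⊕ 74 = c8 ⊕ 74 = bc
byte 4: (a4 ⊕ 7a) ⊕ 68 = de ⊕ 68 = b6
byte 5: (7c ⊕ 09) ⊕ 20 = 75 ⊕ 20 = 55
byte 6: (71 ⊕ 9f) ⊕ 74 = ee ⊕ 74 = 9a
byte 7: (48 ⊕ 80) ⊕ 68 = c8 ⊕ 68 = a0
byte 8: (4a ⊕ 5d) ⊕ 65 = 17 ⊕ 65 = 72
byte 9: (77 ⊕ c5) ⊕ 20 = b2 ⊕ 20 = 92
byte 10: (0f ⊕ dd) ⊕ 21 = d2 ⊕ 21 = f3

d3 1d d1 bc b6 55 9a a0 72 92 f3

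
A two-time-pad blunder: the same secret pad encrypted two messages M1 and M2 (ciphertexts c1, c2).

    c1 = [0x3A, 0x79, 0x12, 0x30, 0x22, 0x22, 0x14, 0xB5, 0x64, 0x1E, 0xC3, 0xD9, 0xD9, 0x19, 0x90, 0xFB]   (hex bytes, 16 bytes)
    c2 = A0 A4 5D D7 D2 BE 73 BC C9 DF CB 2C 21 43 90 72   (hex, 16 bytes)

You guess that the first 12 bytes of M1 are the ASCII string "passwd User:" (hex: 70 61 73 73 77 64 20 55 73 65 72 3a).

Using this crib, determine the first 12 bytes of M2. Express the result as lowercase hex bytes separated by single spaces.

ea bc 3c 94 87 f8 47 5c de a4 7a cf

First, c1 ⊕ c2 = (M1 ⊕ K) ⊕ (M2 ⊕ K) = M1 ⊕ M2, so the key drops out. Then M2 = (M1 ⊕ M2) ⊕ M1 over the first 12 bytes.
byte 0: (3a XOR a0) XOR 70 = 9a XOR 70 = ea
byte 1: (79 XOR a4) XOR 61 = dd XOR 61 = bc
byte 2: (12 XOR 5d) XOR 73 = 4f XOR 73 = 3c
byte 3: (30 XOR d7) XOR 73 = e7 XOR 73 = 94
byte 4: (22 XOR d2) XOR 77 = f0 XOR 77 = 87
byte 5: (22 XOR be) XOR 64 = 9c XOR 64 = f8
byte 6: (14 XOR 73) XOR 20 = 67 XOR 20 = 47
byte 7: (b5 XOR bc) XOR 55 = 09 XOR 55 = 5c
byte 8: (64 XOR c9) XOR 73 = ad XOR 73 = de
byte 9: (1e XOR df) XOR 65 = c1 XOR 65 = a4
byte 10: (c3 XOR cb) XOR 72 = 08 XOR 72 = 7a
byte 11: (d9 XOR 2c) XOR 3a = f5 XOR 3a = cf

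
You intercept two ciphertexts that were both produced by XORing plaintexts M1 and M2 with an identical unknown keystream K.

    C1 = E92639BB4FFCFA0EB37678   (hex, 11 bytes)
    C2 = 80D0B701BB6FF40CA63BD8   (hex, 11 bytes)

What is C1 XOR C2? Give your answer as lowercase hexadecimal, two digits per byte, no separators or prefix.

69f68ebaf4930e02154da0

C1 ⊕ C2 = (M1 ⊕ K) ⊕ (M2 ⊕ K) = M1 ⊕ M2 — the shared key cancels under XOR.
e9 xor 80 = 69
26 xor d0 = f6
39 xor b7 = 8e
bb xor 01 = ba
4f xor bb = f4
fc xor 6f = 93
fa xor f4 = 0e
0e xor 0c = 02
b3 xor a6 = 15
76 xor 3b = 4d
78 xor d8 = a0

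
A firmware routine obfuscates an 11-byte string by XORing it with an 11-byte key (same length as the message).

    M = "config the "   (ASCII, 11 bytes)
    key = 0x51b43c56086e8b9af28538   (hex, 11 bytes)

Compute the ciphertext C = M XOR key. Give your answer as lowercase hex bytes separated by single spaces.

32 db 52 30 61 09 ab ee 9a e0 18

63 xor 51 = 32
6f xor b4 = db
6e xor 3c = 52
66 xor 56 = 30
69 xor 08 = 61
67 xor 6e = 09
20 xor 8b = ab
74 xor 9a = ee
68 xor f2 = 9a
65 xor 85 = e0
20 xor 38 = 18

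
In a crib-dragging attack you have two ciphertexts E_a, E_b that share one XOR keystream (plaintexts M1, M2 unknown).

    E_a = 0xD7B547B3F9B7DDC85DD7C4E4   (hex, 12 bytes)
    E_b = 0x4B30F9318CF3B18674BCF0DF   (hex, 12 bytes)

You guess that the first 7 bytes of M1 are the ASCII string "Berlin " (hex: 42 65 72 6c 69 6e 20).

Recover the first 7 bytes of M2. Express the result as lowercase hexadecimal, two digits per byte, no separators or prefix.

dee0ccee1c2a4c

First, E_a ⊕ E_b = (M1 ⊕ K) ⊕ (M2 ⊕ K) = M1 ⊕ M2, so the key drops out. Then M2 = (M1 ⊕ M2) ⊕ M1 over the first 7 bytes.
byte 0: (d7 xor 4b) xor 42 = 9c xor 42 = de
byte 1: (b5 xor 30) xor 65 = 85 xor 65 = e0
byte 2: (47 xor f9) xor 72 = be xor 72 = cc
byte 3: (b3 xor 31) xor 6c = 82 xor 6c = ee
byte 4: (f9 xor 8c) xor 69 = 75 xor 69 = 1c
byte 5: (b7 xor f3) xor 6e = 44 xor 6e = 2a
byte 6: (dd xor b1) xor 20 = 6c xor 20 = 4c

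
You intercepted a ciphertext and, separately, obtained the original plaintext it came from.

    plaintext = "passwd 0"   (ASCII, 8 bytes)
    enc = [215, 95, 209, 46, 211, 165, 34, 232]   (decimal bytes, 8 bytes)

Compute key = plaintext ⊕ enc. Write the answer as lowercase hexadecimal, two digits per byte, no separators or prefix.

Since enc = plaintext ⊕ key, XORing both sides with plaintext gives key = plaintext ⊕ enc.
byte 0: 112 XOR 215 = 167
byte 1:  97 XOR  95 =  62
byte 2: 115 XOR 209 = 162
byte 3: 115 XOR  46 =  93
byte 4: 119 XOR 211 = 164
byte 5: 100 XOR 165 = 193
byte 6:  32 XOR  34 =   2
byte 7:  48 XOR 232 = 216

a73ea25da4c102d8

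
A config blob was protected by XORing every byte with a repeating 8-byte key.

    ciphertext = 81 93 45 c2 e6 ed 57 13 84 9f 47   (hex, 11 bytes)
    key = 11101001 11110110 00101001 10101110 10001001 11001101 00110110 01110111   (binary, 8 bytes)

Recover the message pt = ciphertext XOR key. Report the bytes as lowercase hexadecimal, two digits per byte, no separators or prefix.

68656c6c6f2061646d696e

The 8-byte key repeats, so the effective keystream is e9 f6 29 ae 89 cd 36 77 e9 f6 29.
byte 0: 10000001 ^ 11101001 = 01101000
byte 1: 10010011 ^ 11110110 = 01100101
byte 2: 01000101 ^ 00101001 = 01101100
byte 3: 11000010 ^ 10101110 = 01101100
byte 4: 11100110 ^ 10001001 = 01101111
byte 5: 11101101 ^ 11001101 = 00100000
byte 6: 01010111 ^ 00110110 = 01100001
byte 7: 00010011 ^ 01110111 = 01100100
byte 8: 10000100 ^ 11101001 = 01101101
byte 9: 10011111 ^ 11110110 = 01101001
byte 10: 01000111 ^ 00101001 = 01101110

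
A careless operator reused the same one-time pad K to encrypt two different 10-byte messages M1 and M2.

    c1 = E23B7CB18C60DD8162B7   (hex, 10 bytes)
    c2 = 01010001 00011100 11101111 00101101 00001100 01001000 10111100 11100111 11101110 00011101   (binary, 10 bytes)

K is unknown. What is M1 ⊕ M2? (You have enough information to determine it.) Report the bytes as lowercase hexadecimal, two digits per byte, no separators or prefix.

b327939c802861668caa

c1 ⊕ c2 = (M1 ⊕ K) ⊕ (M2 ⊕ K) = M1 ⊕ M2 — the shared key cancels under XOR.
byte 0: e2 xor 51 = b3
byte 1: 3b xor 1c = 27
byte 2: 7c xor ef = 93
byte 3: b1 xor 2d = 9c
byte 4: 8c xor 0c = 80
byte 5: 60 xor 48 = 28
byte 6: dd xor bc = 61
byte 7: 81 xor e7 = 66
byte 8: 62 xor ee = 8c
byte 9: b7 xor 1d = aa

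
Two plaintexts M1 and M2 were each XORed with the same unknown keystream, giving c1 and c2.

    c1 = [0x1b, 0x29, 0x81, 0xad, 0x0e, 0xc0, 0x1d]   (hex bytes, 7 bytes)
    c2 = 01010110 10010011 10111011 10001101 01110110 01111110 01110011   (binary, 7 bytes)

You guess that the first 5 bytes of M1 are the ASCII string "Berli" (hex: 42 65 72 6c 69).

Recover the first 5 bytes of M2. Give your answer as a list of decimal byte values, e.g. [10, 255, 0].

First, c1 ⊕ c2 = (M1 ⊕ K) ⊕ (M2 ⊕ K) = M1 ⊕ M2, so the key drops out. Then M2 = (M1 ⊕ M2) ⊕ M1 over the first 5 bytes.
byte 0: (1b xor 56) xor 42 = 4d xor 42 = 0f
byte 1: (29 xor 93) xor 65 = ba xor 65 = df
byte 2: (81 xor bb) xor 72 = 3a xor 72 = 48
byte 3: (ad xor 8d) xor 6c = 20 xor 6c = 4c
byte 4: (0e xor 76) xor 69 = 78 xor 69 = 11

[15, 223, 72, 76, 17]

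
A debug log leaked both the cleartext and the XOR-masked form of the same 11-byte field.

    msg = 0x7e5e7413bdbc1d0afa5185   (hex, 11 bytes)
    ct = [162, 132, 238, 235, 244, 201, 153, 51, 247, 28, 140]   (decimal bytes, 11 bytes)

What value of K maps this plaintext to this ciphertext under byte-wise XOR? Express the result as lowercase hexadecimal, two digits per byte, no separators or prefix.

Since ct = msg ⊕ K, XORing both sides with msg gives K = msg ⊕ ct.
7e ⊕ a2 = dc
5e ⊕ 84 = da
74 ⊕ ee = 9a
13 ⊕ eb = f8
bd ⊕ f4 = 49
bc ⊕ c9 = 75
1d ⊕ 99 = 84
0a ⊕ 33 = 39
fa ⊕ f7 = 0d
51 ⊕ 1c = 4d
85 ⊕ 8c = 09

dcda9af8497584390d4d09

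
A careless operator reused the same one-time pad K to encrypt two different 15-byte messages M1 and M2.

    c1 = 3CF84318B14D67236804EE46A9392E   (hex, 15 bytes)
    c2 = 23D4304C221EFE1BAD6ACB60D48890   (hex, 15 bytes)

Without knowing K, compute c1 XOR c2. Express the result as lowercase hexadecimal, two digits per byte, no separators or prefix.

c1 ⊕ c2 = (M1 ⊕ K) ⊕ (M2 ⊕ K) = M1 ⊕ M2 — the shared key cancels under XOR.
 60 XOR  35 =  31
248 XOR 212 =  44
 67 XOR  48 = 115
 24 XOR  76 =  84
177 XOR  34 = 147
 77 XOR  30 =  83
103 XOR 254 = 153
 35 XOR  27 =  56
104 XOR 173 = 197
  4 XOR 106 = 110
238 XOR 203 =  37
 70 XOR  96 =  38
169 XOR 212 = 125
 57 XOR 136 = 177
 46 XOR 144 = 190

1f2c735493539938c56e25267db1be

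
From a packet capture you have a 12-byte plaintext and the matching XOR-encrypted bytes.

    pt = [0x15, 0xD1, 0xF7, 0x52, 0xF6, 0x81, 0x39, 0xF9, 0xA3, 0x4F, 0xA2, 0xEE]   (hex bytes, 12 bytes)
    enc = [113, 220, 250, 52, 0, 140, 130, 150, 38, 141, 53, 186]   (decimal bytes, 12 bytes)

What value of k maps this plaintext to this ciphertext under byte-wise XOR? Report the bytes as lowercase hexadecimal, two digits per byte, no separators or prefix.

640d0d66f60dbb6f85c29754

Since enc = pt ⊕ k, XORing both sides with pt gives k = pt ⊕ enc.
 21 xor 113 = 100
209 xor 220 =  13
247 xor 250 =  13
 82 xor  52 = 102
246 xor   0 = 246
129 xor 140 =  13
 57 xor 130 = 187
249 xor 150 = 111
163 xor  38 = 133
 79 xor 141 = 194
162 xor  53 = 151
238 xor 186 =  84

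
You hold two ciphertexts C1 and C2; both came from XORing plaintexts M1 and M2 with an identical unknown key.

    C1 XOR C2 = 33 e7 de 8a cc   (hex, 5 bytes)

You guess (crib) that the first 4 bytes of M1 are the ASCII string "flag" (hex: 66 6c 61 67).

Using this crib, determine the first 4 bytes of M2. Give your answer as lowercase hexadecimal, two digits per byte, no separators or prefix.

558bbfed

Since C1 ⊕ C2 = M1 ⊕ M2, XORing with the guessed M1 bytes yields the corresponding M2 bytes: M2 = (C1 ⊕ C2) ⊕ M1.
 51 ^ 102 =  85
231 ^ 108 = 139
222 ^  97 = 191
138 ^ 103 = 237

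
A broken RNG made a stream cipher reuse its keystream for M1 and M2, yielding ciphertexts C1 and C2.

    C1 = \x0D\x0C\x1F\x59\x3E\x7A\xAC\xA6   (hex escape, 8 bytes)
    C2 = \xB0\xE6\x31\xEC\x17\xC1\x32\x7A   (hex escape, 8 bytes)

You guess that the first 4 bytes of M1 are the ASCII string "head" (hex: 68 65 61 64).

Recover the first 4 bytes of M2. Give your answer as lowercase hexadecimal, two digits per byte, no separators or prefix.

First, C1 ⊕ C2 = (M1 ⊕ K) ⊕ (M2 ⊕ K) = M1 ⊕ M2, so the key drops out. Then M2 = (M1 ⊕ M2) ⊕ M1 over the first 4 bytes.
byte 0: (0d XOR b0) XOR 68 = bd XOR 68 = d5
byte 1: (0c XOR e6) XOR 65 = ea XOR 65 = 8f
byte 2: (1f XOR 31) XOR 61 = 2e XOR 61 = 4f
byte 3: (59 XOR ec) XOR 64 = b5 XOR 64 = d1

d58f4fd1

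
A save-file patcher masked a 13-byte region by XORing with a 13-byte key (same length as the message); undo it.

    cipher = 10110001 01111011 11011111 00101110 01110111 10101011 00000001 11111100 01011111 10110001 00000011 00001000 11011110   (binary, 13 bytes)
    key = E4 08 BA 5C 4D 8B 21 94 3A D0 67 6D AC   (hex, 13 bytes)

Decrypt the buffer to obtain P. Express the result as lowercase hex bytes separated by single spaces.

55 73 65 72 3a 20 20 68 65 61 64 65 72

byte 0: b1 ^ e4 = 55
byte 1: 7b ^ 08 = 73
byte 2: df ^ ba = 65
byte 3: 2e ^ 5c = 72
byte 4: 77 ^ 4d = 3a
byte 5: ab ^ 8b = 20
byte 6: 01 ^ 21 = 20
byte 7: fc ^ 94 = 68
byte 8: 5f ^ 3a = 65
byte 9: b1 ^ d0 = 61
byte 10: 03 ^ 67 = 64
byte 11: 08 ^ 6d = 65
byte 12: de ^ ac = 72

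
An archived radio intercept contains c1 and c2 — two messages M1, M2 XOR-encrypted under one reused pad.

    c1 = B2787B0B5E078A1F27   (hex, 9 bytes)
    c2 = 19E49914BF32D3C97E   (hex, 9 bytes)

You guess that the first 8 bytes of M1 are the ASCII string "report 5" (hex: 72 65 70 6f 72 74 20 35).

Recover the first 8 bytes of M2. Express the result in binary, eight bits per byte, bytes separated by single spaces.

First, c1 ⊕ c2 = (M1 ⊕ K) ⊕ (M2 ⊕ K) = M1 ⊕ M2, so the key drops out. Then M2 = (M1 ⊕ M2) ⊕ M1 over the first 8 bytes.
byte 0: (b2 XOR 19) XOR 72 = ab XOR 72 = d9
byte 1: (78 XOR e4) XOR 65 = 9c XOR 65 = f9
byte 2: (7b XOR 99) XOR 70 = e2 XOR 70 = 92
byte 3: (0b XOR 14) XOR 6f = 1f XOR 6f = 70
byte 4: (5e XOR bf) XOR 72 = e1 XOR 72 = 93
byte 5: (07 XOR 32) XOR 74 = 35 XOR 74 = 41
byte 6: (8a XOR d3) XOR 20 = 59 XOR 20 = 79
byte 7: (1f XOR c9) XOR 35 = d6 XOR 35 = e3

11011001 11111001 10010010 01110000 10010011 01000001 01111001 11100011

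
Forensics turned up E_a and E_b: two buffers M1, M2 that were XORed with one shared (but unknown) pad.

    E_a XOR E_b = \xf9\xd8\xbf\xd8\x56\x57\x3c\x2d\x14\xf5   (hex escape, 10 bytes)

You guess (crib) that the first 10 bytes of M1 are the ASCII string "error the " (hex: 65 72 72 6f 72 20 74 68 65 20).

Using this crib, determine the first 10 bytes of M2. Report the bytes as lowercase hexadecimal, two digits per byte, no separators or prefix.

Since E_a ⊕ E_b = M1 ⊕ M2, XORing with the guessed M1 bytes yields the corresponding M2 bytes: M2 = (E_a ⊕ E_b) ⊕ M1.
f9 ⊕ 65 = 9c
d8 ⊕ 72 = aa
bf ⊕ 72 = cd
d8 ⊕ 6f = b7
56 ⊕ 72 = 24
57 ⊕ 20 = 77
3c ⊕ 74 = 48
2d ⊕ 68 = 45
14 ⊕ 65 = 71
f5 ⊕ 20 = d5

9caacdb72477484571d5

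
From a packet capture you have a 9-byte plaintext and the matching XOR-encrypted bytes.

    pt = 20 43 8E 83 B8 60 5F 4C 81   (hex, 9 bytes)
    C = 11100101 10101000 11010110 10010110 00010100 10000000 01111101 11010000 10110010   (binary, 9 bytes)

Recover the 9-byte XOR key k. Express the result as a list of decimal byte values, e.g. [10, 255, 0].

[197, 235, 88, 21, 172, 224, 34, 156, 51]

Since C = pt ⊕ k, XORing both sides with pt gives k = pt ⊕ C.
byte 0: 20 ⊕ e5 = c5
byte 1: 43 ⊕ a8 = eb
byte 2: 8e ⊕ d6 = 58
byte 3: 83 ⊕ 96 = 15
byte 4: b8 ⊕ 14 = ac
byte 5: 60 ⊕ 80 = e0
byte 6: 5f ⊕ 7d = 22
byte 7: 4c ⊕ d0 = 9c
byte 8: 81 ⊕ b2 = 33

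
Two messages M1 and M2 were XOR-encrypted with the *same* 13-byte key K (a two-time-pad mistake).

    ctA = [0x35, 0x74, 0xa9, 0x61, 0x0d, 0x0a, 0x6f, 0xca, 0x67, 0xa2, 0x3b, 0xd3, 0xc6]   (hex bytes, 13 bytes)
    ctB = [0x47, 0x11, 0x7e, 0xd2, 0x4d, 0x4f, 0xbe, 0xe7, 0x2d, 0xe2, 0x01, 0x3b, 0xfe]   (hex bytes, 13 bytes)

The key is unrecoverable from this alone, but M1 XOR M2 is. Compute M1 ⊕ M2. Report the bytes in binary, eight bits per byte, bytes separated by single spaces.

01110010 01100101 11010111 10110011 01000000 01000101 11010001 00101101 01001010 01000000 00111010 11101000 00111000

ctA ⊕ ctB = (M1 ⊕ K) ⊕ (M2 ⊕ K) = M1 ⊕ M2 — the shared key cancels under XOR.
byte 0: 35 ⊕ 47 = 72
byte 1: 74 ⊕ 11 = 65
byte 2: a9 ⊕ 7e = d7
byte 3: 61 ⊕ d2 = b3
byte 4: 0d ⊕ 4d = 40
byte 5: 0a ⊕ 4f = 45
byte 6: 6f ⊕ be = d1
byte 7: ca ⊕ e7 = 2d
byte 8: 67 ⊕ 2d = 4a
byte 9: a2 ⊕ e2 = 40
byte 10: 3b ⊕ 01 = 3a
byte 11: d3 ⊕ 3b = e8
byte 12: c6 ⊕ fe = 38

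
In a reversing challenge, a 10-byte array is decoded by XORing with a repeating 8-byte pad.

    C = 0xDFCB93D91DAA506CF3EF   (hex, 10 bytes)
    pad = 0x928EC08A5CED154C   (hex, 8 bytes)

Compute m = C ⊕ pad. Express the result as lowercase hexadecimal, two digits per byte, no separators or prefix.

The 8-byte key repeats, so the effective keystream is 92 8e c0 8a 5c ed 15 4c 92 8e.
byte 0: 223 xor 146 =  77
byte 1: 203 xor 142 =  69
byte 2: 147 xor 192 =  83
byte 3: 217 xor 138 =  83
byte 4:  29 xor  92 =  65
byte 5: 170 xor 237 =  71
byte 6:  80 xor  21 =  69
byte 7: 108 xor  76 =  32
byte 8: 243 xor 146 =  97
byte 9: 239 xor 142 =  97

4d455353414745206161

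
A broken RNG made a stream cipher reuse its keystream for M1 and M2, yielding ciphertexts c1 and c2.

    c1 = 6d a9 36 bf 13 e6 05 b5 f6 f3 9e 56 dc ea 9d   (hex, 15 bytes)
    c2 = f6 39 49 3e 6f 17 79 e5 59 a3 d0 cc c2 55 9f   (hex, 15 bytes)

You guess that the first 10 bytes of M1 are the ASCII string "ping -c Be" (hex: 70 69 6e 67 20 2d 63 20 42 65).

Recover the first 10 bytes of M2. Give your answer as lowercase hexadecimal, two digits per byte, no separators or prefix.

ebf911e65cdc1f70ed35

First, c1 ⊕ c2 = (M1 ⊕ K) ⊕ (M2 ⊕ K) = M1 ⊕ M2, so the key drops out. Then M2 = (M1 ⊕ M2) ⊕ M1 over the first 10 bytes.
byte 0: (6d XOR f6) XOR 70 = 9b XOR 70 = eb
byte 1: (a9 XOR 39) XOR 69 = 90 XOR 69 = f9
byte 2: (36 XOR 49) XOR 6e = 7f XOR 6e = 11
byte 3: (bf XOR 3e) XOR 67 = 81 XOR 67 = e6
byte 4: (13 XOR 6f) XOR 20 = 7c XOR 20 = 5c
byte 5: (e6 XOR 17) XOR 2d = f1 XOR 2d = dc
byte 6: (05 XOR 79) XOR 63 = 7c XOR 63 = 1f
byte 7: (b5 XOR e5) XOR 20 = 50 XOR 20 = 70
byte 8: (f6 XOR 59) XOR 42 = af XOR 42 = ed
byte 9: (f3 XOR a3) XOR 65 = 50 XOR 65 = 35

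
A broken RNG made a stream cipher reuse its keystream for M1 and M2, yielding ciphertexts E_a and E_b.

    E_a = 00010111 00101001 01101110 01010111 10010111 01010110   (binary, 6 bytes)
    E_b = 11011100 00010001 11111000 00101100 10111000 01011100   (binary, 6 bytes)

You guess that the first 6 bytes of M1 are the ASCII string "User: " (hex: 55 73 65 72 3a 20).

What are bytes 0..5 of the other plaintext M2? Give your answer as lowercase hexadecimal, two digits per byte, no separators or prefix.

9e4bf309152a

First, E_a ⊕ E_b = (M1 ⊕ K) ⊕ (M2 ⊕ K) = M1 ⊕ M2, so the key drops out. Then M2 = (M1 ⊕ M2) ⊕ M1 over the first 6 bytes.
byte 0: (17 XOR dc) XOR 55 = cb XOR 55 = 9e
byte 1: (29 XOR 11) XOR 73 = 38 XOR 73 = 4b
byte 2: (6e XOR f8) XOR 65 = 96 XOR 65 = f3
byte 3: (57 XOR 2c) XOR 72 = 7b XOR 72 = 09
byte 4: (97 XOR b8) XOR 3a = 2f XOR 3a = 15
byte 5: (56 XOR 5c) XOR 20 = 0a XOR 20 = 2a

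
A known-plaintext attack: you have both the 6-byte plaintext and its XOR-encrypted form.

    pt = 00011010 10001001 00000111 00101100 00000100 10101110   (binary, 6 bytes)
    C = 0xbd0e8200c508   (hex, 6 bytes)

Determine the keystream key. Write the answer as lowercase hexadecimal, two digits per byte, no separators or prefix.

Since C = pt ⊕ key, XORing both sides with pt gives key = pt ⊕ C.
00011010 ^ 10111101 = 10100111
10001001 ^ 00001110 = 10000111
00000111 ^ 10000010 = 10000101
00101100 ^ 00000000 = 00101100
00000100 ^ 11000101 = 11000001
10101110 ^ 00001000 = 10100110

a787852cc1a6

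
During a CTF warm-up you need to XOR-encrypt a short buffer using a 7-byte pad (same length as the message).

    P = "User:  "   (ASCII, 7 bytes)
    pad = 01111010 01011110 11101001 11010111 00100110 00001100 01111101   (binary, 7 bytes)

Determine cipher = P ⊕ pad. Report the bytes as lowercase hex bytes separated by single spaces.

byte 0: 01010101 xor 01111010 = 00101111
byte 1: 01110011 xor 01011110 = 00101101
byte 2: 01100101 xor 11101001 = 10001100
byte 3: 01110010 xor 11010111 = 10100101
byte 4: 00111010 xor 00100110 = 00011100
byte 5: 00100000 xor 00001100 = 00101100
byte 6: 00100000 xor 01111101 = 01011101

2f 2d 8c a5 1c 2c 5d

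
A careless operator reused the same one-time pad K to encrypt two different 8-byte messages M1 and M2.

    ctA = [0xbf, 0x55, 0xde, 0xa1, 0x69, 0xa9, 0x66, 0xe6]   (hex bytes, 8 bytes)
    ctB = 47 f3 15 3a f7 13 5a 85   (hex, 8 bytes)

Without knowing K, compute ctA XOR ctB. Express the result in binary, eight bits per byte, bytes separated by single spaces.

ctA ⊕ ctB = (M1 ⊕ K) ⊕ (M2 ⊕ K) = M1 ⊕ M2 — the shared key cancels under XOR.
bf ^ 47 = f8
55 ^ f3 = a6
de ^ 15 = cb
a1 ^ 3a = 9b
69 ^ f7 = 9e
a9 ^ 13 = ba
66 ^ 5a = 3c
e6 ^ 85 = 63

11111000 10100110 11001011 10011011 10011110 10111010 00111100 01100011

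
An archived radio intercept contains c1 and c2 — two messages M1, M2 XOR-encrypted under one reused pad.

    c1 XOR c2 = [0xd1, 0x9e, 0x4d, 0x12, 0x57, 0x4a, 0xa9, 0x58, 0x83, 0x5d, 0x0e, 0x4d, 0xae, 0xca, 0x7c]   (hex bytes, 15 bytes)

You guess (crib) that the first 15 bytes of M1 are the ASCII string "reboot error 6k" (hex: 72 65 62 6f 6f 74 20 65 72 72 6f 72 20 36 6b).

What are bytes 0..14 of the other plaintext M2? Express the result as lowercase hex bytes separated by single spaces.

Since c1 ⊕ c2 = M1 ⊕ M2, XORing with the guessed M1 bytes yields the corresponding M2 bytes: M2 = (c1 ⊕ c2) ⊕ M1.
11010001 xor 01110010 = 10100011
10011110 xor 01100101 = 11111011
01001101 xor 01100010 = 00101111
00010010 xor 01101111 = 01111101
01010111 xor 01101111 = 00111000
01001010 xor 01110100 = 00111110
10101001 xor 00100000 = 10001001
01011000 xor 01100101 = 00111101
10000011 xor 01110010 = 11110001
01011101 xor 01110010 = 00101111
00001110 xor 01101111 = 01100001
01001101 xor 01110010 = 00111111
10101110 xor 00100000 = 10001110
11001010 xor 00110110 = 11111100
01111100 xor 01101011 = 00010111

a3 fb 2f 7d 38 3e 89 3d f1 2f 61 3f 8e fc 17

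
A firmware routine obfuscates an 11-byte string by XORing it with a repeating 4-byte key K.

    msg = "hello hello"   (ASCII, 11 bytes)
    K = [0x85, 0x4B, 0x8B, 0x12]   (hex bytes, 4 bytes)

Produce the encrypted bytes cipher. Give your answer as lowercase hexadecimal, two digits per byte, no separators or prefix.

The 4-byte key repeats, so the effective keystream is 85 4b 8b 12 85 4b 8b 12 85 4b 8b.
byte 0: 68 XOR 85 = ed
byte 1: 65 XOR 4b = 2e
byte 2: 6c XOR 8b = e7
byte 3: 6c XOR 12 = 7e
byte 4: 6f XOR 85 = ea
byte 5: 20 XOR 4b = 6b
byte 6: 68 XOR 8b = e3
byte 7: 65 XOR 12 = 77
byte 8: 6c XOR 85 = e9
byte 9: 6c XOR 4b = 27
byte 10: 6f XOR 8b = e4

ed2ee77eea6be377e927e4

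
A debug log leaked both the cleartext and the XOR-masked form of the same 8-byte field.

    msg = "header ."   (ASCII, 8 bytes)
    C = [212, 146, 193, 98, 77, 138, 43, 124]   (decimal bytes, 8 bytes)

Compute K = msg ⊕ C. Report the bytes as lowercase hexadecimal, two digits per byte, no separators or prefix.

bcf7a00628f80b52

Since C = msg ⊕ K, XORing both sides with msg gives K = msg ⊕ C.
104 ⊕ 212 = 188
101 ⊕ 146 = 247
 97 ⊕ 193 = 160
100 ⊕  98 =   6
101 ⊕  77 =  40
114 ⊕ 138 = 248
 32 ⊕  43 =  11
 46 ⊕ 124 =  82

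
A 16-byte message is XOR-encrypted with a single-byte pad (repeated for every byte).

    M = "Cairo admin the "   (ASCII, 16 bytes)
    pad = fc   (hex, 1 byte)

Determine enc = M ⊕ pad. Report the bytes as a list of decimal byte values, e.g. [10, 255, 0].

[191, 157, 149, 142, 147, 220, 157, 152, 145, 149, 146, 220, 136, 148, 153, 220]

The 1-byte key repeats, so the effective keystream is fc fc fc fc fc fc fc fc fc fc fc fc fc fc fc fc.
byte 0: 43 ⊕ fc = bf
byte 1: 61 ⊕ fc = 9d
byte 2: 69 ⊕ fc = 95
byte 3: 72 ⊕ fc = 8e
byte 4: 6f ⊕ fc = 93
byte 5: 20 ⊕ fc = dc
byte 6: 61 ⊕ fc = 9d
byte 7: 64 ⊕ fc = 98
byte 8: 6d ⊕ fc = 91
byte 9: 69 ⊕ fc = 95
byte 10: 6e ⊕ fc = 92
byte 11: 20 ⊕ fc = dc
byte 12: 74 ⊕ fc = 88
byte 13: 68 ⊕ fc = 94
byte 14: 65 ⊕ fc = 99
byte 15: 20 ⊕ fc = dc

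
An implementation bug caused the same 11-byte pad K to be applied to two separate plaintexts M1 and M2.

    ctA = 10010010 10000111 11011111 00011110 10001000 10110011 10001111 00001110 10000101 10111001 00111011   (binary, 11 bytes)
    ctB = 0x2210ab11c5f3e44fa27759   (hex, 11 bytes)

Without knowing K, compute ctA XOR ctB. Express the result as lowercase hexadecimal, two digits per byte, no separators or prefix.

ctA ⊕ ctB = (M1 ⊕ K) ⊕ (M2 ⊕ K) = M1 ⊕ M2 — the shared key cancels under XOR.
byte 0: 10010010 XOR 00100010 = 10110000
byte 1: 10000111 XOR 00010000 = 10010111
byte 2: 11011111 XOR 10101011 = 01110100
byte 3: 00011110 XOR 00010001 = 00001111
byte 4: 10001000 XOR 11000101 = 01001101
byte 5: 10110011 XOR 11110011 = 01000000
byte 6: 10001111 XOR 11100100 = 01101011
byte 7: 00001110 XOR 01001111 = 01000001
byte 8: 10000101 XOR 10100010 = 00100111
byte 9: 10111001 XOR 01110111 = 11001110
byte 10: 00111011 XOR 01011001 = 01100010

b097740f4d406b4127ce62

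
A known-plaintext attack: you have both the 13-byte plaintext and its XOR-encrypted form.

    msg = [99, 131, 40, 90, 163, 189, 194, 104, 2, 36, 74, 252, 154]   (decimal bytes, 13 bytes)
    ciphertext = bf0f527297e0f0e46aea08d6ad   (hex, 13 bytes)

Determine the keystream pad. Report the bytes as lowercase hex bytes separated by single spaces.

Since ciphertext = msg ⊕ pad, XORing both sides with msg gives pad = msg ⊕ ciphertext.
63 ⊕ bf = dc
83 ⊕ 0f = 8c
28 ⊕ 52 = 7a
5a ⊕ 72 = 28
a3 ⊕ 97 = 34
bd ⊕ e0 = 5d
c2 ⊕ f0 = 32
68 ⊕ e4 = 8c
02 ⊕ 6a = 68
24 ⊕ ea = ce
4a ⊕ 08 = 42
fc ⊕ d6 = 2a
9a ⊕ ad = 37

dc 8c 7a 28 34 5d 32 8c 68 ce 42 2a 37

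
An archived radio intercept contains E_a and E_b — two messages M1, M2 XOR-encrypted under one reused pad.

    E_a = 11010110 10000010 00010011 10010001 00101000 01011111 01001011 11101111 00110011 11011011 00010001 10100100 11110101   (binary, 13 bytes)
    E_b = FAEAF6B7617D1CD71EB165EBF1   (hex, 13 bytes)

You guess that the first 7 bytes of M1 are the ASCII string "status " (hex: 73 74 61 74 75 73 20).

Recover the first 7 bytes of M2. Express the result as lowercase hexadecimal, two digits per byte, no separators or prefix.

First, E_a ⊕ E_b = (M1 ⊕ K) ⊕ (M2 ⊕ K) = M1 ⊕ M2, so the key drops out. Then M2 = (M1 ⊕ M2) ⊕ M1 over the first 7 bytes.
byte 0: (d6 ^ fa) ^ 73 = 2c ^ 73 = 5f
byte 1: (82 ^ ea) ^ 74 = 68 ^ 74 = 1c
byte 2: (13 ^ f6) ^ 61 = e5 ^ 61 = 84
byte 3: (91 ^ b7) ^ 74 = 26 ^ 74 = 52
byte 4: (28 ^ 61) ^ 75 = 49 ^ 75 = 3c
byte 5: (5f ^ 7d) ^ 73 = 22 ^ 73 = 51
byte 6: (4b ^ 1c) ^ 20 = 57 ^ 20 = 77

5f1c84523c5177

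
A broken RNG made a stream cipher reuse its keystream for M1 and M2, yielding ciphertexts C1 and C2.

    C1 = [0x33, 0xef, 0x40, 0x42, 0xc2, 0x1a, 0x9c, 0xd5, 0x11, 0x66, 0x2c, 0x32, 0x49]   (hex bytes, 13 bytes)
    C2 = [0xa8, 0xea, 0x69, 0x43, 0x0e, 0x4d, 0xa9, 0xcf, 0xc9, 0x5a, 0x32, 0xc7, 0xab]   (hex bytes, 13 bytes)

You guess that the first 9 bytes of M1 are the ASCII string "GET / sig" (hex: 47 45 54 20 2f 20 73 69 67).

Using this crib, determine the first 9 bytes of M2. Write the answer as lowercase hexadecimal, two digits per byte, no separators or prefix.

dc407d21e3774673bf

First, C1 ⊕ C2 = (M1 ⊕ K) ⊕ (M2 ⊕ K) = M1 ⊕ M2, so the key drops out. Then M2 = (M1 ⊕ M2) ⊕ M1 over the first 9 bytes.
byte 0: (33 XOR a8) XOR 47 = 9b XOR 47 = dc
byte 1: (ef XOR ea) XOR 45 = 05 XOR 45 = 40
byte 2: (40 XOR 69) XOR 54 = 29 XOR 54 = 7d
byte 3: (42 XOR 43) XOR 20 = 01 XOR 20 = 21
byte 4: (c2 XOR 0e) XOR 2f = cc XOR 2f = e3
byte 5: (1a XOR 4d) XOR 20 = 57 XOR 20 = 77
byte 6: (9c XOR a9) XOR 73 = 35 XOR 73 = 46
byte 7: (d5 XOR cf) XOR 69 = 1a XOR 69 = 73
byte 8: (11 XOR c9) XOR 67 = d8 XOR 67 = bf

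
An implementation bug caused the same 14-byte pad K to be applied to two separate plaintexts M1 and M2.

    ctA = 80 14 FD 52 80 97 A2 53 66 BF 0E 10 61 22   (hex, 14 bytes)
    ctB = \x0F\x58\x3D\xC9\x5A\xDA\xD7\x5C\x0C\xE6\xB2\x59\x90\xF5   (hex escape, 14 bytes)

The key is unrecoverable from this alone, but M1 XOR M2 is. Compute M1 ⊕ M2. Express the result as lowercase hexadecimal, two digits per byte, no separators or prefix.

8f4cc09bda4d750f6a59bc49f1d7

ctA ⊕ ctB = (M1 ⊕ K) ⊕ (M2 ⊕ K) = M1 ⊕ M2 — the shared key cancels under XOR.
80 ⊕ 0f = 8f
14 ⊕ 58 = 4c
fd ⊕ 3d = c0
52 ⊕ c9 = 9b
80 ⊕ 5a = da
97 ⊕ da = 4d
a2 ⊕ d7 = 75
53 ⊕ 5c = 0f
66 ⊕ 0c = 6a
bf ⊕ e6 = 59
0e ⊕ b2 = bc
10 ⊕ 59 = 49
61 ⊕ 90 = f1
22 ⊕ f5 = d7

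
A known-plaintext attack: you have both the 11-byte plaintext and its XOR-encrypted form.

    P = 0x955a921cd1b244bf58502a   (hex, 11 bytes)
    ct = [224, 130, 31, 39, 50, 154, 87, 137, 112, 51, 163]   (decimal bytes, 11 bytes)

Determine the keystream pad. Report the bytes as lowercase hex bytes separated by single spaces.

Since ct = P ⊕ pad, XORing both sides with P gives pad = P ⊕ ct.
byte 0: 95 XOR e0 = 75
byte 1: 5a XOR 82 = d8
byte 2: 92 XOR 1f = 8d
byte 3: 1c XOR 27 = 3b
byte 4: d1 XOR 32 = e3
byte 5: b2 XOR 9a = 28
byte 6: 44 XOR 57 = 13
byte 7: bf XOR 89 = 36
byte 8: 58 XOR 70 = 28
byte 9: 50 XOR 33 = 63
byte 10: 2a XOR a3 = 89

75 d8 8d 3b e3 28 13 36 28 63 89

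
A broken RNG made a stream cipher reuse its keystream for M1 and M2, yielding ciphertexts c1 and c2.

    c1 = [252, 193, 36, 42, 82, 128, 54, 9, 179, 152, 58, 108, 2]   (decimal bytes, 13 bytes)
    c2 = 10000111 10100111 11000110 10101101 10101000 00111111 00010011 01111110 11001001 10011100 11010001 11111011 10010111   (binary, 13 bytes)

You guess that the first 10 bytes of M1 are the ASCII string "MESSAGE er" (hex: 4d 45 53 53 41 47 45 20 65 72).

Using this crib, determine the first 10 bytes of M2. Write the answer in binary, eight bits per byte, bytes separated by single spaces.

00110110 00100011 10110001 11010100 10111011 11111000 01100000 01010111 00011111 01110110

First, c1 ⊕ c2 = (M1 ⊕ K) ⊕ (M2 ⊕ K) = M1 ⊕ M2, so the key drops out. Then M2 = (M1 ⊕ M2) ⊕ M1 over the first 10 bytes.
byte 0: (fc ^ 87) ^ 4d = 7b ^ 4d = 36
byte 1: (c1 ^ a7) ^ 45 = 66 ^ 45 = 23
byte 2: (24 ^ c6) ^ 53 = e2 ^ 53 = b1
byte 3: (2a ^ ad) ^ 53 = 87 ^ 53 = d4
byte 4: (52 ^ a8) ^ 41 = fa ^ 41 = bb
byte 5: (80 ^ 3f) ^ 47 = bf ^ 47 = f8
byte 6: (36 ^ 13) ^ 45 = 25 ^ 45 = 60
byte 7: (09 ^ 7e) ^ 20 = 77 ^ 20 = 57
byte 8: (b3 ^ c9) ^ 65 = 7a ^ 65 = 1f
byte 9: (98 ^ 9c) ^ 72 = 04 ^ 72 = 76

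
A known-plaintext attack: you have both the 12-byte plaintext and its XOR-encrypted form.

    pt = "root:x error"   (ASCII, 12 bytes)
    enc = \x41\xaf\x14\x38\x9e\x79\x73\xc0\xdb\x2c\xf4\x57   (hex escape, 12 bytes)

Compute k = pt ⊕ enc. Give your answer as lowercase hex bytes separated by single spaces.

Since enc = pt ⊕ k, XORing both sides with pt gives k = pt ⊕ enc.
114 ^  65 =  51
111 ^ 175 = 192
111 ^  20 = 123
116 ^  56 =  76
 58 ^ 158 = 164
120 ^ 121 =   1
 32 ^ 115 =  83
101 ^ 192 = 165
114 ^ 219 = 169
114 ^  44 =  94
111 ^ 244 = 155
114 ^  87 =  37

33 c0 7b 4c a4 01 53 a5 a9 5e 9b 25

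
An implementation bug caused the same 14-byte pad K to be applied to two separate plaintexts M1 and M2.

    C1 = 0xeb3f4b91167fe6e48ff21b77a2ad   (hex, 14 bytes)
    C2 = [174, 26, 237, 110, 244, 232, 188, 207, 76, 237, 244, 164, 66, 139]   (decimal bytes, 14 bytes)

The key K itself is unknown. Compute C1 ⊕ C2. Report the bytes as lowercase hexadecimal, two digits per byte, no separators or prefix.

C1 ⊕ C2 = (M1 ⊕ K) ⊕ (M2 ⊕ K) = M1 ⊕ M2 — the shared key cancels under XOR.
eb ^ ae = 45
3f ^ 1a = 25
4b ^ ed = a6
91 ^ 6e = ff
16 ^ f4 = e2
7f ^ e8 = 97
e6 ^ bc = 5a
e4 ^ cf = 2b
8f ^ 4c = c3
f2 ^ ed = 1f
1b ^ f4 = ef
77 ^ a4 = d3
a2 ^ 42 = e0
ad ^ 8b = 26

4525a6ffe2975a2bc31fefd3e026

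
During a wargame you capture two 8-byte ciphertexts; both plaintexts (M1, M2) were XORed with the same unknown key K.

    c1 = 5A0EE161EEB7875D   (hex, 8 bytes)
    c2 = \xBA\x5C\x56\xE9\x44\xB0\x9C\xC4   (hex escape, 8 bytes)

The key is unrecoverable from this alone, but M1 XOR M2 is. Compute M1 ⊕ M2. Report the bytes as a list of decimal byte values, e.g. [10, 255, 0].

[224, 82, 183, 136, 170, 7, 27, 153]

c1 ⊕ c2 = (M1 ⊕ K) ⊕ (M2 ⊕ K) = M1 ⊕ M2 — the shared key cancels under XOR.
byte 0: 5a ⊕ ba = e0
byte 1: 0e ⊕ 5c = 52
byte 2: e1 ⊕ 56 = b7
byte 3: 61 ⊕ e9 = 88
byte 4: ee ⊕ 44 = aa
byte 5: b7 ⊕ b0 = 07
byte 6: 87 ⊕ 9c = 1b
byte 7: 5d ⊕ c4 = 99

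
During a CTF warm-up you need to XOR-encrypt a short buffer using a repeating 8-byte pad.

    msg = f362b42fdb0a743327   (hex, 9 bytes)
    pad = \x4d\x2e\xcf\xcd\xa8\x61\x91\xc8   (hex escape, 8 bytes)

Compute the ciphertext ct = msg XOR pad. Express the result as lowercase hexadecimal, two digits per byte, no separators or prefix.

The 8-byte key repeats, so the effective keystream is 4d 2e cf cd a8 61 91 c8 4d.
byte 0: 243 ^  77 = 190
byte 1:  98 ^  46 =  76
byte 2: 180 ^ 207 = 123
byte 3:  47 ^ 205 = 226
byte 4: 219 ^ 168 = 115
byte 5:  10 ^  97 = 107
byte 6: 116 ^ 145 = 229
byte 7:  51 ^ 200 = 251
byte 8:  39 ^  77 = 106

be4c7be2736be5fb6a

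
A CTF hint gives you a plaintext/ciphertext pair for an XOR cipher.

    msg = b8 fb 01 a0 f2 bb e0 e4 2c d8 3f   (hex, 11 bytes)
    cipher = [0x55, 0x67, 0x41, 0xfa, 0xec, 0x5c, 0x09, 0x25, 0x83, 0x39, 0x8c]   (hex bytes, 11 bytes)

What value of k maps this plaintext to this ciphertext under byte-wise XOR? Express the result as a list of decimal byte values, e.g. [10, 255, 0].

[237, 156, 64, 90, 30, 231, 233, 193, 175, 225, 179]

Since cipher = msg ⊕ k, XORing both sides with msg gives k = msg ⊕ cipher.
10111000 XOR 01010101 = 11101101
11111011 XOR 01100111 = 10011100
00000001 XOR 01000001 = 01000000
10100000 XOR 11111010 = 01011010
11110010 XOR 11101100 = 00011110
10111011 XOR 01011100 = 11100111
11100000 XOR 00001001 = 11101001
11100100 XOR 00100101 = 11000001
00101100 XOR 10000011 = 10101111
11011000 XOR 00111001 = 11100001
00111111 XOR 10001100 = 10110011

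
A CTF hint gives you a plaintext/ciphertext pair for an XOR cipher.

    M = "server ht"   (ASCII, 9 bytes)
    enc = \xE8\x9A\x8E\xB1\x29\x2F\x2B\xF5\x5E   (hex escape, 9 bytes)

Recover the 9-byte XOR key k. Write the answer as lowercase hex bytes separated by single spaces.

9b ff fc c7 4c 5d 0b 9d 2a

Since enc = M ⊕ k, XORing both sides with M gives k = M ⊕ enc.
byte 0: 01110011 ⊕ 11101000 = 10011011
byte 1: 01100101 ⊕ 10011010 = 11111111
byte 2: 01110010 ⊕ 10001110 = 11111100
byte 3: 01110110 ⊕ 10110001 = 11000111
byte 4: 01100101 ⊕ 00101001 = 01001100
byte 5: 01110010 ⊕ 00101111 = 01011101
byte 6: 00100000 ⊕ 00101011 = 00001011
byte 7: 01101000 ⊕ 11110101 = 10011101
byte 8: 01110100 ⊕ 01011110 = 00101010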